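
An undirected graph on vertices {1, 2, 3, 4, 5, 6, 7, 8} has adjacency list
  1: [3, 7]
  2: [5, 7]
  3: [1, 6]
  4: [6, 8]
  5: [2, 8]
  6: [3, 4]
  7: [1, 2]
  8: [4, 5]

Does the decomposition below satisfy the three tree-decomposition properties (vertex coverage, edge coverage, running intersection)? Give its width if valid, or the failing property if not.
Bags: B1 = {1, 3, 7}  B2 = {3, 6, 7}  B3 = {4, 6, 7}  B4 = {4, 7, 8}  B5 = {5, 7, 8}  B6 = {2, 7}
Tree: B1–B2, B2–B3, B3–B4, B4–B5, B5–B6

No — edge (5,2) lies in no bag.

A tree decomposition must satisfy three properties: every vertex lies in some bag; for every edge, both endpoints lie together in some bag; and for every vertex, the bags containing it form a connected subtree. Here edge (5,2) lies in no bag, so the decomposition is invalid.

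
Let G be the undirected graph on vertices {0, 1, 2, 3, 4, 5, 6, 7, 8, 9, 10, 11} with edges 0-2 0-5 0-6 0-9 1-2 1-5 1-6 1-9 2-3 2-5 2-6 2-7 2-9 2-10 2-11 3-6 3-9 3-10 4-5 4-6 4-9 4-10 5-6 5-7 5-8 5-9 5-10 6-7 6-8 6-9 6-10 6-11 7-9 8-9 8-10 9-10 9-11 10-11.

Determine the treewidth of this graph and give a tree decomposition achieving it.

Treewidth 4.
One such decomposition:
Bags: B1 = {4, 5, 6, 9, 10}  B2 = {2, 5, 6, 9, 10}  B3 = {0, 2, 5, 6, 9}  B4 = {2, 6, 9, 10, 11}  B5 = {2, 3, 6, 9, 10}  B6 = {2, 5, 6, 7, 9}  B7 = {1, 2, 5, 6, 9}  B8 = {5, 6, 8, 9, 10}
Tree: B1–B2, B2–B3, B2–B4, B2–B5, B2–B6, B6–B7, B1–B8

Each bag holds 5 vertices, so the decomposition has width 4, which upper-bounds the treewidth. Conversely, {5, 6, 8, 9, 10} is a clique of size 5, and the vertices of any clique must share a bag in every tree decomposition; so some bag has ≥ 5 vertices and tw(G) ≥ 4. Therefore the treewidth is 4.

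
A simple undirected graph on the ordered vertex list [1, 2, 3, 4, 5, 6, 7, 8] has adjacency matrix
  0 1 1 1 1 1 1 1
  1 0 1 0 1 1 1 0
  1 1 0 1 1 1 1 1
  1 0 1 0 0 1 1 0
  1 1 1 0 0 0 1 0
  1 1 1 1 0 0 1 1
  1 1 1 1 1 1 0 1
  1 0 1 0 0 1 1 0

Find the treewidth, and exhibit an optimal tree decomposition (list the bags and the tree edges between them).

The largest bag has 5 vertices, giving width 4; this decomposition certifies tw(G) ≤ 4. For the lower bound, the 5 vertices {1, 2, 3, 5, 7} are pairwise adjacent, and any tree decomposition puts a clique entirely inside one bag — forcing width ≥ 4. Therefore the treewidth is 4.

Treewidth 4.
One such decomposition:
Bags: B1 = {1, 2, 3, 6, 7}  B2 = {1, 3, 6, 7, 8}  B3 = {1, 3, 4, 6, 7}  B4 = {1, 2, 3, 5, 7}
Tree: B1–B2, B1–B3, B1–B4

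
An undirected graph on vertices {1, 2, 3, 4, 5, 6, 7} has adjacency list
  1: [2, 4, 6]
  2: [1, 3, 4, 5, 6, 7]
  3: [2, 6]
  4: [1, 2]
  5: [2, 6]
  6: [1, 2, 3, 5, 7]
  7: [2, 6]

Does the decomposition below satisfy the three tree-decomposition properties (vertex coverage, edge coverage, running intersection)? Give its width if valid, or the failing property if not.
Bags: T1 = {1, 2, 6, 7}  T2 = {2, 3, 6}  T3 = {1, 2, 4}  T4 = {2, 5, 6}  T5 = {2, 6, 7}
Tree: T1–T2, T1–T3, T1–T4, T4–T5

No — bags containing vertex 7 are not connected in the tree.

A tree decomposition must satisfy three properties: every vertex lies in some bag; for every edge, both endpoints lie together in some bag; and for every vertex, the bags containing it form a connected subtree. Here bags containing vertex 7 are not connected in the tree, so the decomposition is invalid.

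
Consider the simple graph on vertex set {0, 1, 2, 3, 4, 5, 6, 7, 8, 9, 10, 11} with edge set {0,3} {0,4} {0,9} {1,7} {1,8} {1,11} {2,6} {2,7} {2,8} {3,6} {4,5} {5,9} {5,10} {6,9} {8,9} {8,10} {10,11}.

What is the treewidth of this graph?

A width-3 tree decomposition is:
Bags: B1 = {1, 2, 7, 11}  B2 = {1, 2, 8, 11}  B3 = {2, 8, 10, 11}  B4 = {2, 6, 8, 10}  B5 = {6, 8, 9, 10}  B6 = {5, 6, 9, 10}  B7 = {3, 5, 6, 9}  B8 = {0, 3, 5, 9}  B9 = {0, 3, 4, 5}
Tree: B1–B2, B2–B3, B3–B4, B4–B5, B5–B6, B6–B7, B7–B8, B8–B9
Every bag has size at most 4, so the width is 4 − 1 = 3 and tw(G) ≤ 3. For the lower bound: the 4 vertex sets {1,7,11}, {2}, {8}, {5,6,9,10} are disjoint, each induces a connected subgraph, and every pair is joined by at least one edge of G. Contracting each set to a single vertex therefore yields K_{4} as a minor, and since treewidth is minor-monotone, tw(G) ≥ tw(K_{4}) = 3. Combining the bounds, tw(G) = 3.

3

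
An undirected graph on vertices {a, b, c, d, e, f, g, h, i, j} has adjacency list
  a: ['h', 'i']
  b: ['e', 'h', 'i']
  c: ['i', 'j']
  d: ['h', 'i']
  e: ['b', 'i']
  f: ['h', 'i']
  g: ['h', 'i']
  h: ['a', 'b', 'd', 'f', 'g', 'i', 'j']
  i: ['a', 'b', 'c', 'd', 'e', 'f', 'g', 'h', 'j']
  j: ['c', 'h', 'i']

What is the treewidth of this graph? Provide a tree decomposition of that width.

Each bag holds 3 vertices, so the decomposition has width 2, which upper-bounds the treewidth. For the lower bound, the 3 vertices {b, e, i} are pairwise adjacent, and any tree decomposition puts a clique entirely inside one bag — forcing width ≥ 2. Therefore the treewidth is 2.

Treewidth 2.
One optimal decomposition is:
Bags: B1 = {d, h, i}  B2 = {b, h, i}  B3 = {a, h, i}  B4 = {h, i, j}  B5 = {c, i, j}  B6 = {g, h, i}  B7 = {f, h, i}  B8 = {b, e, i}
Tree: B1–B2, B2–B3, B2–B4, B4–B5, B1–B6, B4–B7, B2–B8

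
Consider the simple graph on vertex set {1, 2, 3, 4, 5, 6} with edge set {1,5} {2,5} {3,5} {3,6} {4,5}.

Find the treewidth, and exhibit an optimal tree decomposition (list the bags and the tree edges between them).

Treewidth 1.
One such decomposition:
Bags: B1 = {3, 5}  B2 = {4, 5}  B3 = {1, 5}  B4 = {2, 5}  B5 = {3, 6}
Tree: B1–B2, B1–B3, B3–B4, B1–B5

Every bag has size at most 2, so the width is 2 − 1 = 1 and tw(G) ≤ 1. Any graph with an edge has treewidth ≥ 1, and G has the edge 5–3. Therefore the treewidth is 1.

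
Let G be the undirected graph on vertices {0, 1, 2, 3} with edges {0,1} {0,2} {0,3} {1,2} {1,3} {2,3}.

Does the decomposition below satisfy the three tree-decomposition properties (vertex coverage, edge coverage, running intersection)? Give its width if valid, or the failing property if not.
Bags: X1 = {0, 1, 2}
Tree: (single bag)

A tree decomposition must satisfy three properties: every vertex lies in some bag; for every edge, both endpoints lie together in some bag; and for every vertex, the bags containing it form a connected subtree. Here vertex 3 appears in no bag, so the decomposition is invalid.

No — vertex 3 appears in no bag.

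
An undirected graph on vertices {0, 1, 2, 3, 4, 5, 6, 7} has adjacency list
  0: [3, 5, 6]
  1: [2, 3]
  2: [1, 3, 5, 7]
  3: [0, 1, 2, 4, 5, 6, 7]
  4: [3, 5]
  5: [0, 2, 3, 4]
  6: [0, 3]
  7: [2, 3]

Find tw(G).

A width-2 tree decomposition is:
Bags: B1 = {0, 3, 5}  B2 = {2, 3, 5}  B3 = {2, 3, 7}  B4 = {1, 2, 3}  B5 = {0, 3, 6}  B6 = {3, 4, 5}
Tree: B1–B2, B2–B3, B3–B4, B1–B5, B1–B6
Every bag has size at most 3, so the width is 3 − 1 = 2 and tw(G) ≤ 2. For the lower bound, the 3 vertices {0, 3, 5} are pairwise adjacent, and any tree decomposition puts a clique entirely inside one bag — forcing width ≥ 2. The upper and lower bounds meet at 2, so that is the treewidth.

2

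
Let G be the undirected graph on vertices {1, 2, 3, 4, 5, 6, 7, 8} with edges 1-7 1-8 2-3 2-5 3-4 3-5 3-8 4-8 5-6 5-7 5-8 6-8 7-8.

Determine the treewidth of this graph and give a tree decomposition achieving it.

Treewidth 2.
Bags: B1 = {3, 5, 8}  B2 = {2, 3, 5}  B3 = {5, 7, 8}  B4 = {3, 4, 8}  B5 = {5, 6, 8}  B6 = {1, 7, 8}
Tree: B1–B2, B1–B3, B1–B4, B1–B5, B3–B6

The largest bag has 3 vertices, giving width 2; this decomposition certifies tw(G) ≤ 2. For the lower bound, the 3 vertices {1, 7, 8} are pairwise adjacent, and any tree decomposition puts a clique entirely inside one bag — forcing width ≥ 2. Combining the bounds, tw(G) = 2.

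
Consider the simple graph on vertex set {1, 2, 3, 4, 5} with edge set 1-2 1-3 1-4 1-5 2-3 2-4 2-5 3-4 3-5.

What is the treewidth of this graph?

A width-3 tree decomposition is:
Bags: B1 = {1, 2, 3, 4}  B2 = {1, 2, 3, 5}
Tree: B1–B2
Each bag holds 4 vertices, so the decomposition has width 3, which upper-bounds the treewidth. For the lower bound, the 4 vertices {1, 2, 3, 4} are pairwise adjacent, and any tree decomposition puts a clique entirely inside one bag — forcing width ≥ 3. Therefore the treewidth is 3.

3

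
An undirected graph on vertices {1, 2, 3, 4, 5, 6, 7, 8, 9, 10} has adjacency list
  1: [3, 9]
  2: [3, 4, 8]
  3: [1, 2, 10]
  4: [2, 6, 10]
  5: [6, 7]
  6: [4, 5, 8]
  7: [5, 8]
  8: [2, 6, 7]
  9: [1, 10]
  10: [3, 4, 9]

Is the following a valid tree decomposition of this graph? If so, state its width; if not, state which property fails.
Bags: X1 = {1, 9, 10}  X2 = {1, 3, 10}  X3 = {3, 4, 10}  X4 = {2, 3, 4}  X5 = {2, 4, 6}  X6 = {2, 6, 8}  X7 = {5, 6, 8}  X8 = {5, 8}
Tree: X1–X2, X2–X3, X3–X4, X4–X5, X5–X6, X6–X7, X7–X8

A tree decomposition must satisfy three properties: every vertex lies in some bag; for every edge, both endpoints lie together in some bag; and for every vertex, the bags containing it form a connected subtree. Here vertex 7 appears in no bag, so the decomposition is invalid.

No — vertex 7 appears in no bag.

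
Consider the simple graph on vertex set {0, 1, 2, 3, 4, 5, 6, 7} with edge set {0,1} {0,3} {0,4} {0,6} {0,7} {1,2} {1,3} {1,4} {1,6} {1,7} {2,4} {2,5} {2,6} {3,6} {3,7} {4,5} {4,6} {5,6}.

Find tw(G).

3

A width-3 tree decomposition is:
Bags: B1 = {1, 2, 4, 6}  B2 = {0, 1, 4, 6}  B3 = {2, 4, 5, 6}  B4 = {0, 1, 3, 6}  B5 = {0, 1, 3, 7}
Tree: B1–B2, B1–B3, B2–B4, B4–B5
Every bag has size at most 4, so the width is 4 − 1 = 3 and tw(G) ≤ 3. Conversely, {0, 1, 3, 6} is a clique of size 4, and the vertices of any clique must share a bag in every tree decomposition; so some bag has ≥ 4 vertices and tw(G) ≥ 3. The upper and lower bounds meet at 3, so that is the treewidth.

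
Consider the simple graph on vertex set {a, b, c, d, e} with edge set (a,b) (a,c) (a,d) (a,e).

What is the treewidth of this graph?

1

A width-1 tree decomposition is:
Bags: B1 = {a, d}  B2 = {a, e}  B3 = {a, b}  B4 = {a, c}
Tree: B1–B2, B2–B3, B1–B4
Each bag holds 2 vertices, so the decomposition has width 1, which upper-bounds the treewidth. Any graph with an edge has treewidth ≥ 1, and G has the edge d–a. Therefore the treewidth is 1.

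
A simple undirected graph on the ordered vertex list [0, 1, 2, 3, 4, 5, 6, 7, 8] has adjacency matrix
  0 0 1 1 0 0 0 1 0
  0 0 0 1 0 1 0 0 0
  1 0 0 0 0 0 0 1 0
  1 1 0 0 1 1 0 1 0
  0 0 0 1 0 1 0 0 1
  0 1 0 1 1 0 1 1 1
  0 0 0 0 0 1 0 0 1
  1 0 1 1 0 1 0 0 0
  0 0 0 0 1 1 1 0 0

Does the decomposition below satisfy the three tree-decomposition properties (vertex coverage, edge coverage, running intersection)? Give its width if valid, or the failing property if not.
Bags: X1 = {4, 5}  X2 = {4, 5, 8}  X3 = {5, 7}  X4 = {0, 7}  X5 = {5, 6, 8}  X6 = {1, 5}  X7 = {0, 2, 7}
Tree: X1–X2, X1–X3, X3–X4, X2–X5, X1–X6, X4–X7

A tree decomposition must satisfy three properties: every vertex lies in some bag; for every edge, both endpoints lie together in some bag; and for every vertex, the bags containing it form a connected subtree. Here vertex 3 appears in no bag, so the decomposition is invalid.

No — vertex 3 appears in no bag.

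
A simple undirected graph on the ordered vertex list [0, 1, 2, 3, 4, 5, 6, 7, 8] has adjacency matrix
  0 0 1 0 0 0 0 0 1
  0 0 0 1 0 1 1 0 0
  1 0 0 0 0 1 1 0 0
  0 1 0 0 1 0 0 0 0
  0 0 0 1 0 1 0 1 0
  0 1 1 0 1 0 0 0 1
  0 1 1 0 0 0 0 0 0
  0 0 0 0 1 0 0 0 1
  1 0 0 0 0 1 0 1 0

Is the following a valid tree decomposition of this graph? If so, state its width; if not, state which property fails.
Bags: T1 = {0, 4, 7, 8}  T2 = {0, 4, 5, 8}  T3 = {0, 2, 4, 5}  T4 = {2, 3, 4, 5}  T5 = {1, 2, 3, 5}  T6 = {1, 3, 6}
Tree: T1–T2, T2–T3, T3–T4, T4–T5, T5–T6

A tree decomposition must satisfy three properties: every vertex lies in some bag; for every edge, both endpoints lie together in some bag; and for every vertex, the bags containing it form a connected subtree. Here edge (2,6) lies in no bag, so the decomposition is invalid.

No — edge (2,6) lies in no bag.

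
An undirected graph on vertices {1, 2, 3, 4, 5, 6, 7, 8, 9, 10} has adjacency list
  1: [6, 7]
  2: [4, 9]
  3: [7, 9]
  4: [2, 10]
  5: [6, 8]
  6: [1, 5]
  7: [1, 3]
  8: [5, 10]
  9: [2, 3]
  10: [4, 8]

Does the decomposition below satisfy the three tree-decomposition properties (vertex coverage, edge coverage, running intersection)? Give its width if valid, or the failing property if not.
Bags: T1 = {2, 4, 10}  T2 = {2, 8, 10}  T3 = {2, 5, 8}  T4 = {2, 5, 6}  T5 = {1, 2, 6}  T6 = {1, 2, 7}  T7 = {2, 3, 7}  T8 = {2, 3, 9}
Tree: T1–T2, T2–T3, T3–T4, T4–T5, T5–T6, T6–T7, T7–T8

Vertex coverage: the bags together contain {1, 2, 3, 4, 5, 6, 7, 8, 9, 10}, the full vertex set. Edge coverage: each edge of G has both endpoints in at least one bag. Running intersection: for every vertex, the bags containing it form a connected subtree. All three properties hold, so this is a valid tree decomposition of width max|bag| − 1 = 2, and hence tw(G) ≤ 2.

Yes; width 2.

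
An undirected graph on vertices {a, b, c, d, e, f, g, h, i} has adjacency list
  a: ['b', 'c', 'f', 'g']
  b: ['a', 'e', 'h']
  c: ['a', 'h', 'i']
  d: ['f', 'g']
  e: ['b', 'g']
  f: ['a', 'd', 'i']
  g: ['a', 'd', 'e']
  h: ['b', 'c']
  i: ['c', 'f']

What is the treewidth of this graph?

A width-3 tree decomposition is:
Bags: B1 = {d, f, g, i}  B2 = {a, f, g, i}  B3 = {a, c, g, i}  B4 = {a, c, e, g}  B5 = {a, b, c, e}  B6 = {b, c, e, h}
Tree: B1–B2, B2–B3, B3–B4, B4–B5, B5–B6
Every bag has size at most 4, so the width is 4 − 1 = 3 and tw(G) ≤ 3. For the lower bound: the 4 vertex sets {d,f,i}, {g}, {a}, {b,c,e,h} are disjoint, each induces a connected subgraph, and every pair is joined by at least one edge of G. Contracting each set to a single vertex therefore yields K_{4} as a minor, and since treewidth is minor-monotone, tw(G) ≥ tw(K_{4}) = 3. Therefore the treewidth is 3.

3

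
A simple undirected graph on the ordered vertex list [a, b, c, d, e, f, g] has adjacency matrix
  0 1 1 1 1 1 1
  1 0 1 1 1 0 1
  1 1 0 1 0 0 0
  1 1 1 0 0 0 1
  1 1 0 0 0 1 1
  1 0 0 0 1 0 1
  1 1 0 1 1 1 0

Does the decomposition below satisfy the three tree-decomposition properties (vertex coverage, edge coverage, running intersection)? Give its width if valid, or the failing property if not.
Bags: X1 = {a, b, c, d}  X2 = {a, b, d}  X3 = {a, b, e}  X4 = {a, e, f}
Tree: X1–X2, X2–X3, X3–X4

No — vertex g appears in no bag.

A tree decomposition must satisfy three properties: every vertex lies in some bag; for every edge, both endpoints lie together in some bag; and for every vertex, the bags containing it form a connected subtree. Here vertex g appears in no bag, so the decomposition is invalid.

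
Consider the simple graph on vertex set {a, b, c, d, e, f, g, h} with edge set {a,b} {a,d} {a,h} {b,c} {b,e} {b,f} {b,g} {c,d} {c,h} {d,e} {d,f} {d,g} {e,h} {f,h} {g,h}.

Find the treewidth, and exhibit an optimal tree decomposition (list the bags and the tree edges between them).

Treewidth 3.
One such decomposition:
Bags: B1 = {b, d, g, h}  B2 = {b, d, f, h}  B3 = {b, d, e, h}  B4 = {a, b, d, h}  B5 = {b, c, d, h}
Tree: B1–B2, B2–B3, B3–B4, B4–B5

Every bag has size at most 4, so the width is 4 − 1 = 3 and tw(G) ≤ 3. For the lower bound: the 4 vertex sets {b,g}, {f,h}, {d}, {e} are disjoint, each induces a connected subgraph, and every pair is joined by at least one edge of G. Contracting each set to a single vertex therefore yields K_{4} as a minor, and since treewidth is minor-monotone, tw(G) ≥ tw(K_{4}) = 3. Hence tw(G) = 3 exactly.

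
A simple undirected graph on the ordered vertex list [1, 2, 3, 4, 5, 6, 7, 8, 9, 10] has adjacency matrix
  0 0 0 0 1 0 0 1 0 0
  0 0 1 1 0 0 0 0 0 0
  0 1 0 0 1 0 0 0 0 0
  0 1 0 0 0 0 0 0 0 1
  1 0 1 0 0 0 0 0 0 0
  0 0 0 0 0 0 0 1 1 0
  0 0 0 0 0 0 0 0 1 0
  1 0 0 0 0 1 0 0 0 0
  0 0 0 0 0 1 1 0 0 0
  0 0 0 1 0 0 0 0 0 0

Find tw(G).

A width-1 tree decomposition is:
Bags: B1 = {7, 9}  B2 = {6, 9}  B3 = {6, 8}  B4 = {1, 8}  B5 = {1, 5}  B6 = {3, 5}  B7 = {2, 3}  B8 = {2, 4}  B9 = {4, 10}
Tree: B1–B2, B2–B3, B3–B4, B4–B5, B5–B6, B6–B7, B7–B8, B8–B9
Every bag has size at most 2, so the width is 2 − 1 = 1 and tw(G) ≤ 1. Any graph with an edge has treewidth ≥ 1, and G has the edge 7–9. Combining the bounds, tw(G) = 1.

1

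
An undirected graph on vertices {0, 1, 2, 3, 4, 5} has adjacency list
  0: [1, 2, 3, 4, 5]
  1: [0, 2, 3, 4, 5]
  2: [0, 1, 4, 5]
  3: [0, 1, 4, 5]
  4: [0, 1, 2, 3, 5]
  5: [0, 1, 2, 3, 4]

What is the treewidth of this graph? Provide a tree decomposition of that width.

Every bag has size at most 5, so the width is 5 − 1 = 4 and tw(G) ≤ 4. On the other hand G contains the 5-clique {0, 1, 2, 4, 5}. A clique must lie in a single bag of any decomposition, so no decomposition can have width below 4. Therefore the treewidth is 4.

Treewidth 4.
One such decomposition:
Bags: B1 = {0, 1, 2, 4, 5}  B2 = {0, 1, 3, 4, 5}
Tree: B1–B2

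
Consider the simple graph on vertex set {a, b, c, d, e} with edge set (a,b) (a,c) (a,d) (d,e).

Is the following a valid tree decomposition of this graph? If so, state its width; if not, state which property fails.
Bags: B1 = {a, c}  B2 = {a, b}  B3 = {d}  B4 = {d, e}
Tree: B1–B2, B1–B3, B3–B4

A tree decomposition must satisfy three properties: every vertex lies in some bag; for every edge, both endpoints lie together in some bag; and for every vertex, the bags containing it form a connected subtree. Here edge (a,d) lies in no bag, so the decomposition is invalid.

No — edge (a,d) lies in no bag.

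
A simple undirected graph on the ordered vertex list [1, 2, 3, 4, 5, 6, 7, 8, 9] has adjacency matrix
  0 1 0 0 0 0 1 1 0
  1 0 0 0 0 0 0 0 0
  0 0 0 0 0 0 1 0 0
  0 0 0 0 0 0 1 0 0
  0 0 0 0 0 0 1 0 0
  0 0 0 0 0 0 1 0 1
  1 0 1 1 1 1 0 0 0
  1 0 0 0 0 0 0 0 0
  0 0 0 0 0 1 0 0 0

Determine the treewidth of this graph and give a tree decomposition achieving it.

Each bag holds 2 vertices, so the decomposition has width 1, which upper-bounds the treewidth. G has an edge, so its treewidth is at least 1. Combining the bounds, tw(G) = 1.

Treewidth 1.
One such decomposition:
Bags: B1 = {1, 7}  B2 = {6, 7}  B3 = {1, 8}  B4 = {1, 2}  B5 = {6, 9}  B6 = {3, 7}  B7 = {5, 7}  B8 = {4, 7}
Tree: B1–B2, B1–B3, B1–B4, B2–B5, B2–B6, B1–B7, B2–B8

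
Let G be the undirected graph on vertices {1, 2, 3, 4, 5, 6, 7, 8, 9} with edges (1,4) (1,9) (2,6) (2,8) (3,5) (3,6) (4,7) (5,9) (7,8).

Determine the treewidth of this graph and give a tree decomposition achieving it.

Treewidth 2.
Bags: B1 = {2, 3, 6}  B2 = {2, 3, 8}  B3 = {3, 7, 8}  B4 = {3, 4, 7}  B5 = {1, 3, 4}  B6 = {1, 3, 9}  B7 = {3, 5, 9}
Tree: B1–B2, B2–B3, B3–B4, B4–B5, B5–B6, B6–B7

The largest bag has 3 vertices, giving width 2; this decomposition certifies tw(G) ≤ 2. The edges 3–6–2–8–7–4–1–9–5–3 form a cycle, so G is not a tree and its treewidth is at least 2. Hence tw(G) = 2 exactly.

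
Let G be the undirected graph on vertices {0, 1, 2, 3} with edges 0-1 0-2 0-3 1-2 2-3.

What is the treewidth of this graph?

A width-2 tree decomposition is:
Bags: B1 = {0, 2, 3}  B2 = {0, 1, 2}
Tree: B1–B2
The largest bag has 3 vertices, giving width 2; this decomposition certifies tw(G) ≤ 2. For the lower bound, the 3 vertices {0, 1, 2} are pairwise adjacent, and any tree decomposition puts a clique entirely inside one bag — forcing width ≥ 2. Combining the bounds, tw(G) = 2.

2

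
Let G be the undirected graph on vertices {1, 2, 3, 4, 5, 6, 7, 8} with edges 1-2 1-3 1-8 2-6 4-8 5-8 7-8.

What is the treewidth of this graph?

A width-1 tree decomposition is:
Bags: B1 = {1, 2}  B2 = {2, 6}  B3 = {1, 8}  B4 = {4, 8}  B5 = {7, 8}  B6 = {5, 8}  B7 = {1, 3}
Tree: B1–B2, B1–B3, B3–B4, B3–B5, B4–B6, B1–B7
The largest bag has 2 vertices, giving width 1; this decomposition certifies tw(G) ≤ 1. Any graph with an edge has treewidth ≥ 1, and G has the edge 2–1. Hence tw(G) = 1 exactly.

1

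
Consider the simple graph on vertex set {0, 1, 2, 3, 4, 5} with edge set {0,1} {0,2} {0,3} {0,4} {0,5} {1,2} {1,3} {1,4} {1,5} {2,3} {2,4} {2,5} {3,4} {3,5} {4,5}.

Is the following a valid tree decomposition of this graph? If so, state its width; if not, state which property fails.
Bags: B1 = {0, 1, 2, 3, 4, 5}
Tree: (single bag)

Vertex coverage: the bags together contain {0, 1, 2, 3, 4, 5}, the full vertex set. Edge coverage: each edge of G has both endpoints in at least one bag. Running intersection: for every vertex, the bags containing it form a connected subtree. All three properties hold, so this is a valid tree decomposition of width max|bag| − 1 = 5, and hence tw(G) ≤ 5.

Yes; width 5.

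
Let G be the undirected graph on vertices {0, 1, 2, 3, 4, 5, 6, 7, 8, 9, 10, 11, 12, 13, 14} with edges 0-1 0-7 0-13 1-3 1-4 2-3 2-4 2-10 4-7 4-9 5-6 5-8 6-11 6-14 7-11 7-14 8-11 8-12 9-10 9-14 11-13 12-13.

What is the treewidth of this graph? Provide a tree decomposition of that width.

Treewidth 3.
Bags: B1 = {5, 8, 12, 13}  B2 = {5, 8, 11, 13}  B3 = {5, 6, 11, 13}  B4 = {0, 6, 11, 13}  B5 = {0, 6, 7, 11}  B6 = {0, 6, 7, 14}  B7 = {0, 1, 7, 14}  B8 = {1, 4, 7, 14}  B9 = {1, 4, 9, 14}  B10 = {1, 3, 4, 9}  B11 = {2, 3, 4, 9}  B12 = {2, 3, 9, 10}
Tree: B1–B2, B2–B3, B3–B4, B4–B5, B5–B6, B6–B7, B7–B8, B8–B9, B9–B10, B10–B11, B11–B12

Every bag has size at most 4, so the width is 4 − 1 = 3 and tw(G) ≤ 3. For the lower bound: the 4 vertex sets {5,8,12}, {13}, {11}, {0,6,7,14} are disjoint, each induces a connected subgraph, and every pair is joined by at least one edge of G. Contracting each set to a single vertex therefore yields K_{4} as a minor, and since treewidth is minor-monotone, tw(G) ≥ tw(K_{4}) = 3. Therefore the treewidth is 3.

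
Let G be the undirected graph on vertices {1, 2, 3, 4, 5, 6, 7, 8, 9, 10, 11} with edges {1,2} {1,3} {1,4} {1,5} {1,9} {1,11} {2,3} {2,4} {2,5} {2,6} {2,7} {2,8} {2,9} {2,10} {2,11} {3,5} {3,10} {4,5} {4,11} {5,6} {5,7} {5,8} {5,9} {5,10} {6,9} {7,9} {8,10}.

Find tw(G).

3

A width-3 tree decomposition is:
Bags: B1 = {1, 2, 4, 5}  B2 = {1, 2, 5, 9}  B3 = {1, 2, 3, 5}  B4 = {2, 3, 5, 10}  B5 = {2, 5, 7, 9}  B6 = {2, 5, 8, 10}  B7 = {1, 2, 4, 11}  B8 = {2, 5, 6, 9}
Tree: B1–B2, B2–B3, B3–B4, B2–B5, B4–B6, B1–B7, B2–B8
The largest bag has 4 vertices, giving width 3; this decomposition certifies tw(G) ≤ 3. For the lower bound, the 4 vertices {1, 2, 4, 11} are pairwise adjacent, and any tree decomposition puts a clique entirely inside one bag — forcing width ≥ 3. Therefore the treewidth is 3.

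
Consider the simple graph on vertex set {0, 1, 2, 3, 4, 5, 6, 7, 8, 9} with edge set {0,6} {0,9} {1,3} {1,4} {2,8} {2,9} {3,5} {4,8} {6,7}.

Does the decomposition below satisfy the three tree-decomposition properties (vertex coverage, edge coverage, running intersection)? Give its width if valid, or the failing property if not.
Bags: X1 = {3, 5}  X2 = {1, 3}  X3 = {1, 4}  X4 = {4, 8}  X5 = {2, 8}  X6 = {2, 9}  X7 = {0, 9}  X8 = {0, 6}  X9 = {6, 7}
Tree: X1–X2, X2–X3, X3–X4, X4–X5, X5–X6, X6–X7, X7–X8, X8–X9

Yes; width 1.

Checking the three conditions: (i) the bags cover all of {0, 1, 2, 3, 4, 5, 6, 7, 8, 9}; (ii) for each edge, some bag contains both endpoints; (iii) the bags containing any fixed vertex form a subtree. All hold, so the decomposition is valid with width 2 − 1 = 1.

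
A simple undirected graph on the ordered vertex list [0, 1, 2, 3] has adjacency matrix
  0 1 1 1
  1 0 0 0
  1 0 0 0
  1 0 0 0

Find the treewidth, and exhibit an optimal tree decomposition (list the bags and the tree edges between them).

The largest bag has 2 vertices, giving width 1; this decomposition certifies tw(G) ≤ 1. G has an edge, so its treewidth is at least 1. The upper and lower bounds meet at 1, so that is the treewidth.

Treewidth 1.
One optimal decomposition is:
Bags: B1 = {0, 2}  B2 = {0, 3}  B3 = {0, 1}
Tree: B1–B2, B1–B3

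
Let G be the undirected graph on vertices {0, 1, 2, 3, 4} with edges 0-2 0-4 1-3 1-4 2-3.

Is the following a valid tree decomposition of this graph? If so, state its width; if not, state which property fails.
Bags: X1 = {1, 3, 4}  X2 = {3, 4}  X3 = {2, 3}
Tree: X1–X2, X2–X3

No — vertex 0 appears in no bag.

A tree decomposition must satisfy three properties: every vertex lies in some bag; for every edge, both endpoints lie together in some bag; and for every vertex, the bags containing it form a connected subtree. Here vertex 0 appears in no bag, so the decomposition is invalid.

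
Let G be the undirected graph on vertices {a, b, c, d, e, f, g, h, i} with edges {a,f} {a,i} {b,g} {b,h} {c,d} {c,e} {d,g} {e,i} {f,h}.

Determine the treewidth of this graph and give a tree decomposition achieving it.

Treewidth 2.
One such decomposition:
Bags: B1 = {b, g, h}  B2 = {f, g, h}  B3 = {a, f, g}  B4 = {a, g, i}  B5 = {e, g, i}  B6 = {c, e, g}  B7 = {c, d, g}
Tree: B1–B2, B2–B3, B3–B4, B4–B5, B5–B6, B6–B7

Every bag has size at most 3, so the width is 3 − 1 = 2 and tw(G) ≤ 2. Since g–b–h–f–a–i–e–c–d–g is a cycle in G, G is not acyclic. Forests are exactly the graphs of treewidth ≤ 1, so tw(G) ≥ 2. Therefore the treewidth is 2.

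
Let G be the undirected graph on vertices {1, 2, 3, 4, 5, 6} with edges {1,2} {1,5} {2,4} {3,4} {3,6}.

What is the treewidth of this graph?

A width-1 tree decomposition is:
Bags: B1 = {1, 5}  B2 = {1, 2}  B3 = {2, 4}  B4 = {3, 4}  B5 = {3, 6}
Tree: B1–B2, B2–B3, B3–B4, B4–B5
Every bag has size at most 2, so the width is 2 − 1 = 1 and tw(G) ≤ 1. Since G has at least one edge (e.g. 5–1), it is not an edgeless graph, so tw(G) ≥ 1. The upper and lower bounds meet at 1, so that is the treewidth.

1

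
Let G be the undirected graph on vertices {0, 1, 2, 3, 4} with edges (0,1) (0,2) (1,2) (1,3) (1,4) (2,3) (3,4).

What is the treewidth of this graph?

A width-2 tree decomposition is:
Bags: B1 = {0, 1, 2}  B2 = {1, 2, 3}  B3 = {1, 3, 4}
Tree: B1–B2, B2–B3
The largest bag has 3 vertices, giving width 2; this decomposition certifies tw(G) ≤ 2. For the lower bound, the 3 vertices {0, 1, 2} are pairwise adjacent, and any tree decomposition puts a clique entirely inside one bag — forcing width ≥ 2. Therefore the treewidth is 2.

2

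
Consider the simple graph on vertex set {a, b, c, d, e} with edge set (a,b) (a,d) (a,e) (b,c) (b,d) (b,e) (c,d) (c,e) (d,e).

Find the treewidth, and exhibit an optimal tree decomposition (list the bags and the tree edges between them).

Treewidth 3.
Bags: B1 = {b, c, d, e}  B2 = {a, b, d, e}
Tree: B1–B2

Each bag holds 4 vertices, so the decomposition has width 3, which upper-bounds the treewidth. Conversely, {b, c, d, e} is a clique of size 4, and the vertices of any clique must share a bag in every tree decomposition; so some bag has ≥ 4 vertices and tw(G) ≥ 3. Hence tw(G) = 3 exactly.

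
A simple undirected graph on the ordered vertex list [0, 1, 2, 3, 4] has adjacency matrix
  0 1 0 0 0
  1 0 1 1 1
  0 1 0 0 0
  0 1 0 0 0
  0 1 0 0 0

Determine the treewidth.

1

A width-1 tree decomposition is:
Bags: B1 = {0, 1}  B2 = {1, 2}  B3 = {1, 4}  B4 = {1, 3}
Tree: B1–B2, B1–B3, B3–B4
The largest bag has 2 vertices, giving width 1; this decomposition certifies tw(G) ≤ 1. Since G has at least one edge (e.g. 1–0), it is not an edgeless graph, so tw(G) ≥ 1. The upper and lower bounds meet at 1, so that is the treewidth.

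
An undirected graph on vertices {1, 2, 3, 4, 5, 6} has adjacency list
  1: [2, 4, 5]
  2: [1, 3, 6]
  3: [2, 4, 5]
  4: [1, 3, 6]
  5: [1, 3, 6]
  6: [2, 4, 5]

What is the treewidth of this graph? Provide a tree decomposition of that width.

Treewidth 3.
One optimal decomposition is:
Bags: B1 = {2, 4, 5, 6}  B2 = {1, 2, 4, 5}  B3 = {2, 3, 4, 5}
Tree: B1–B2, B2–B3

Each bag holds 4 vertices, so the decomposition has width 3, which upper-bounds the treewidth. For the lower bound: the 4 vertex sets {4,6}, {1,5}, {2}, {3} are disjoint, each induces a connected subgraph, and every pair is joined by at least one edge of G. Contracting each set to a single vertex therefore yields K_{4} as a minor, and since treewidth is minor-monotone, tw(G) ≥ tw(K_{4}) = 3. Combining the bounds, tw(G) = 3.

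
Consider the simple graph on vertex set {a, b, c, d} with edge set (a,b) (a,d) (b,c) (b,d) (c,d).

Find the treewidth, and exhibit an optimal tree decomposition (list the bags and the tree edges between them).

Treewidth 2.
One such decomposition:
Bags: B1 = {a, b, d}  B2 = {b, c, d}
Tree: B1–B2

The largest bag has 3 vertices, giving width 2; this decomposition certifies tw(G) ≤ 2. Conversely, {b, c, d} is a clique of size 3, and the vertices of any clique must share a bag in every tree decomposition; so some bag has ≥ 3 vertices and tw(G) ≥ 2. Combining the bounds, tw(G) = 2.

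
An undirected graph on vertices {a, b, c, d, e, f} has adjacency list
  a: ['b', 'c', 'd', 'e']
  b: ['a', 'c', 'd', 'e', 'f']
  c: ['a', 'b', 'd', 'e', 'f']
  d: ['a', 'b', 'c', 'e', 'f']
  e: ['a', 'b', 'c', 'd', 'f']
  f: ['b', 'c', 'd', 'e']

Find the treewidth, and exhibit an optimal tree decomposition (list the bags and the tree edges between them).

Every bag has size at most 5, so the width is 5 − 1 = 4 and tw(G) ≤ 4. On the other hand G contains the 5-clique {b, c, d, e, f}. A clique must lie in a single bag of any decomposition, so no decomposition can have width below 4. The upper and lower bounds meet at 4, so that is the treewidth.

Treewidth 4.
One optimal decomposition is:
Bags: B1 = {a, b, c, d, e}  B2 = {b, c, d, e, f}
Tree: B1–B2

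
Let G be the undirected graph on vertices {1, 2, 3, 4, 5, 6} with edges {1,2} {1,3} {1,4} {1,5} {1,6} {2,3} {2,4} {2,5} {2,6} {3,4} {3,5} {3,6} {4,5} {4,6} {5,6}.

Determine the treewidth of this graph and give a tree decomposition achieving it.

With just one bag of size 6, the width is 6 − 1 = 5, so tw(G) ≤ 5. On the other hand G contains the 6-clique {1, 2, 3, 4, 5, 6}. A clique must lie in a single bag of any decomposition, so no decomposition can have width below 5. Hence tw(G) = 5 exactly.

Treewidth 5.
One optimal decomposition is:
Bags: B1 = {1, 2, 3, 4, 5, 6}
Tree: (single bag)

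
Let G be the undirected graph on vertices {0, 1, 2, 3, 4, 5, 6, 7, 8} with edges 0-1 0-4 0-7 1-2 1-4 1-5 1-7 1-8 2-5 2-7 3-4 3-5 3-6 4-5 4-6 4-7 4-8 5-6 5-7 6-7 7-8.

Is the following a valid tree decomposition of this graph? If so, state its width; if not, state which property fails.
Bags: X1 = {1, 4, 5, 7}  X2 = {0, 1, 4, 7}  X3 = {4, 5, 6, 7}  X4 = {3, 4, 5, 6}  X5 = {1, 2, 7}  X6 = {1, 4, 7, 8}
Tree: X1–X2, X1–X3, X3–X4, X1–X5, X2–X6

No — edge (5,2) lies in no bag.

A tree decomposition must satisfy three properties: every vertex lies in some bag; for every edge, both endpoints lie together in some bag; and for every vertex, the bags containing it form a connected subtree. Here edge (5,2) lies in no bag, so the decomposition is invalid.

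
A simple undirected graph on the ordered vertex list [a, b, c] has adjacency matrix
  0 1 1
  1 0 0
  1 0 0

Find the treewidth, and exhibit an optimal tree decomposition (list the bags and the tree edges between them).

Each bag holds 2 vertices, so the decomposition has width 1, which upper-bounds the treewidth. G has an edge, so its treewidth is at least 1. Hence tw(G) = 1 exactly.

Treewidth 1.
One such decomposition:
Bags: B1 = {a, b}  B2 = {a, c}
Tree: B1–B2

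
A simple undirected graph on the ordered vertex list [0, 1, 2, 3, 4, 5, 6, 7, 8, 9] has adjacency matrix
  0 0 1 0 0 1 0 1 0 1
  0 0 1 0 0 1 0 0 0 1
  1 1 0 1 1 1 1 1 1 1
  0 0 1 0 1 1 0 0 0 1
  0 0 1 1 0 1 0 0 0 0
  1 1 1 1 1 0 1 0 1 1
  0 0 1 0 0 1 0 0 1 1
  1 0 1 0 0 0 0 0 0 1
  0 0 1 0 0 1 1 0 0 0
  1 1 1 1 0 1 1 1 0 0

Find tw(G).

A width-3 tree decomposition is:
Bags: B1 = {0, 2, 5, 9}  B2 = {0, 2, 7, 9}  B3 = {2, 5, 6, 9}  B4 = {2, 5, 6, 8}  B5 = {1, 2, 5, 9}  B6 = {2, 3, 5, 9}  B7 = {2, 3, 4, 5}
Tree: B1–B2, B1–B3, B3–B4, B3–B5, B1–B6, B6–B7
Every bag has size at most 4, so the width is 4 − 1 = 3 and tw(G) ≤ 3. Conversely, {2, 5, 6, 8} is a clique of size 4, and the vertices of any clique must share a bag in every tree decomposition; so some bag has ≥ 4 vertices and tw(G) ≥ 3. The upper and lower bounds meet at 3, so that is the treewidth.

3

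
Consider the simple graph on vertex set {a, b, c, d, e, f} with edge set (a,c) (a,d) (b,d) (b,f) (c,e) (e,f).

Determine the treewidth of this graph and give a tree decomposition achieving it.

The largest bag has 3 vertices, giving width 2; this decomposition certifies tw(G) ≤ 2. The edges a–d–b–f–e–c–a form a cycle, so G is not a tree and its treewidth is at least 2. Therefore the treewidth is 2.

Treewidth 2.
One such decomposition:
Bags: B1 = {a, b, d}  B2 = {a, b, f}  B3 = {a, e, f}  B4 = {a, c, e}
Tree: B1–B2, B2–B3, B3–B4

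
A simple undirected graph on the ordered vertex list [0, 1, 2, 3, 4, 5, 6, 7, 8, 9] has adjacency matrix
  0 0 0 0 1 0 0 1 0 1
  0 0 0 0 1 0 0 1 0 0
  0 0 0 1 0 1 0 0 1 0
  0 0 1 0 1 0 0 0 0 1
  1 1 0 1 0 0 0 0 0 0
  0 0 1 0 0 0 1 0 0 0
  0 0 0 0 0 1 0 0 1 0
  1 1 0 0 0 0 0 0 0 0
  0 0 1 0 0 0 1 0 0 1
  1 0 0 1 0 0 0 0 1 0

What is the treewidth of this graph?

2

A width-2 tree decomposition is:
Bags: B1 = {1, 4, 7}  B2 = {0, 4, 7}  B3 = {0, 3, 4}  B4 = {0, 3, 9}  B5 = {2, 3, 9}  B6 = {2, 8, 9}  B7 = {2, 5, 8}  B8 = {5, 6, 8}
Tree: B1–B2, B2–B3, B3–B4, B4–B5, B5–B6, B6–B7, B7–B8
The largest bag has 3 vertices, giving width 2; this decomposition certifies tw(G) ≤ 2. For the lower bound, G contains the cycle 1–7–0–4–1, so G is not a forest; only forests have treewidth ≤ 1, hence tw(G) ≥ 2. Hence tw(G) = 2 exactly.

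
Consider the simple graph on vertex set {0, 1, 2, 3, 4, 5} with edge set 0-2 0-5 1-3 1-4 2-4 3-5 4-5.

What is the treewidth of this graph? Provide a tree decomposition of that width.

Treewidth 2.
One optimal decomposition is:
Bags: B1 = {1, 3, 4}  B2 = {3, 4, 5}  B3 = {2, 4, 5}  B4 = {0, 2, 5}
Tree: B1–B2, B2–B3, B3–B4

The largest bag has 3 vertices, giving width 2; this decomposition certifies tw(G) ≤ 2. The edges 1–3–5–4–1 form a cycle, so G is not a tree and its treewidth is at least 2. The upper and lower bounds meet at 2, so that is the treewidth.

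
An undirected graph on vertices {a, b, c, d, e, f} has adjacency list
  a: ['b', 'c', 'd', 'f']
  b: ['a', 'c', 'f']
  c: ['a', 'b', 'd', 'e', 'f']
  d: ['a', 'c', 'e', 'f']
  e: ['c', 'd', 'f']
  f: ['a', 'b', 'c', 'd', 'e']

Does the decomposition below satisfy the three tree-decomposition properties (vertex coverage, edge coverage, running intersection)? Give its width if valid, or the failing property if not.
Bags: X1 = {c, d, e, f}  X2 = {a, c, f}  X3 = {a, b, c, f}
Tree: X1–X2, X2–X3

No — edge (d,a) lies in no bag.

A tree decomposition must satisfy three properties: every vertex lies in some bag; for every edge, both endpoints lie together in some bag; and for every vertex, the bags containing it form a connected subtree. Here edge (d,a) lies in no bag, so the decomposition is invalid.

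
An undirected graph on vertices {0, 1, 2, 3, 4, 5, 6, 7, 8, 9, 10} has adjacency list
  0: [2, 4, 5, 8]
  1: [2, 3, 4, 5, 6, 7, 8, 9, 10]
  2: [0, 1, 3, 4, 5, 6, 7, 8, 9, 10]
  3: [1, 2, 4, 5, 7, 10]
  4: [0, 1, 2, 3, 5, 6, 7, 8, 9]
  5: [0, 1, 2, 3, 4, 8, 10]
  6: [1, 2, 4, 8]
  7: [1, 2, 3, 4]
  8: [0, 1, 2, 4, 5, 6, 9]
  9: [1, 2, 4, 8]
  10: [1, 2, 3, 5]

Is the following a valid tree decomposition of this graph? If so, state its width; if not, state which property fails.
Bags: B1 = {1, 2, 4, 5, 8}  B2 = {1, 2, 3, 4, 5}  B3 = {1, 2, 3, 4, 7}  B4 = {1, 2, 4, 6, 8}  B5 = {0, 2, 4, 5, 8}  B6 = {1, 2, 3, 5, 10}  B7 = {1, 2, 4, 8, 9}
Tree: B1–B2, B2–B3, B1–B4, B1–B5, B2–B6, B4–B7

Every vertex of G appears in some bag (union = {0, 1, 2, 3, 4, 5, 6, 7, 8, 9, 10}); every edge is covered by a bag; and for each vertex v the set of bags containing v is connected in the bag tree. The decomposition is therefore valid. The largest bag has 5 vertices, so the width is 4.

Yes; width 4.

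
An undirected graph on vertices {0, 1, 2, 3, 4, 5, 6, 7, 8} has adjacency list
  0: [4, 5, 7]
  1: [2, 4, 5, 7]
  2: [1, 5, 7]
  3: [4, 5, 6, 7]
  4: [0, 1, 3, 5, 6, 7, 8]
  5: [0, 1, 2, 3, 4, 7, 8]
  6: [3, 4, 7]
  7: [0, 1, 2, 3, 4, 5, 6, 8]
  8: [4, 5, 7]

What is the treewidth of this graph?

3

A width-3 tree decomposition is:
Bags: B1 = {0, 4, 5, 7}  B2 = {4, 5, 7, 8}  B3 = {1, 4, 5, 7}  B4 = {3, 4, 5, 7}  B5 = {1, 2, 5, 7}  B6 = {3, 4, 6, 7}
Tree: B1–B2, B1–B3, B3–B4, B3–B5, B4–B6
The largest bag has 4 vertices, giving width 3; this decomposition certifies tw(G) ≤ 3. For the lower bound, the 4 vertices {1, 2, 5, 7} are pairwise adjacent, and any tree decomposition puts a clique entirely inside one bag — forcing width ≥ 3. Combining the bounds, tw(G) = 3.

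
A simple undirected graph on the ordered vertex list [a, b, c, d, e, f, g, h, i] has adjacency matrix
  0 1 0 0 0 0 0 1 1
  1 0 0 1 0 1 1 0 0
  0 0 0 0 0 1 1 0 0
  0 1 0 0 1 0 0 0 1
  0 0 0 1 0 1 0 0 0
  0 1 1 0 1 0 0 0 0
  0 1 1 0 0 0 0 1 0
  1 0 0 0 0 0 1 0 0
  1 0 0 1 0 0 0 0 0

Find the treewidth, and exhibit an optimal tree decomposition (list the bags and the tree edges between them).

The largest bag has 4 vertices, giving width 3; this decomposition certifies tw(G) ≤ 3. For the lower bound: the 4 vertex sets {d,e,i}, {f}, {b}, {a,c,g,h} are disjoint, each induces a connected subgraph, and every pair is joined by at least one edge of G. Contracting each set to a single vertex therefore yields K_{4} as a minor, and since treewidth is minor-monotone, tw(G) ≥ tw(K_{4}) = 3. Hence tw(G) = 3 exactly.

Treewidth 3.
One such decomposition:
Bags: B1 = {d, e, f, i}  B2 = {b, d, f, i}  B3 = {a, b, f, i}  B4 = {a, b, c, f}  B5 = {a, b, c, g}  B6 = {a, c, g, h}
Tree: B1–B2, B2–B3, B3–B4, B4–B5, B5–B6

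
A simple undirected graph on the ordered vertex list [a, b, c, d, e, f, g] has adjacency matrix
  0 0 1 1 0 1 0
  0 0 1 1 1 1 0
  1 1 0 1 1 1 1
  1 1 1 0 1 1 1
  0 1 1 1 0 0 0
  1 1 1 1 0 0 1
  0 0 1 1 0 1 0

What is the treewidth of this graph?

A width-3 tree decomposition is:
Bags: B1 = {b, c, d, f}  B2 = {b, c, d, e}  B3 = {a, c, d, f}  B4 = {c, d, f, g}
Tree: B1–B2, B1–B3, B1–B4
Every bag has size at most 4, so the width is 4 − 1 = 3 and tw(G) ≤ 3. For the lower bound, the 4 vertices {b, c, d, e} are pairwise adjacent, and any tree decomposition puts a clique entirely inside one bag — forcing width ≥ 3. Combining the bounds, tw(G) = 3.

3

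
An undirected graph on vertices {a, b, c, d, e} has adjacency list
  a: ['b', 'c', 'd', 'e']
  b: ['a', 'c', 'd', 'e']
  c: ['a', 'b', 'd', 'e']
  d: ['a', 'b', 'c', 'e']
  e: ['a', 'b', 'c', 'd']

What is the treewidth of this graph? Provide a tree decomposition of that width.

A single bag containing all 5 vertices is trivially a valid decomposition of width 4. On the other hand G contains the 5-clique {a, b, c, d, e}. A clique must lie in a single bag of any decomposition, so no decomposition can have width below 4. The upper and lower bounds meet at 4, so that is the treewidth.

Treewidth 4.
One such decomposition:
Bags: B1 = {a, b, c, d, e}
Tree: (single bag)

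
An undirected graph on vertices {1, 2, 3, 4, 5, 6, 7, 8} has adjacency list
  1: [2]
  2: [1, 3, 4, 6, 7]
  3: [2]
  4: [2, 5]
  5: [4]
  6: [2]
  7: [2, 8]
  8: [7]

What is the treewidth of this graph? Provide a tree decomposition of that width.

The largest bag has 2 vertices, giving width 1; this decomposition certifies tw(G) ≤ 1. Any graph with an edge has treewidth ≥ 1, and G has the edge 4–2. Combining the bounds, tw(G) = 1.

Treewidth 1.
One such decomposition:
Bags: B1 = {2, 4}  B2 = {2, 7}  B3 = {1, 2}  B4 = {4, 5}  B5 = {2, 6}  B6 = {7, 8}  B7 = {2, 3}
Tree: B1–B2, B1–B3, B1–B4, B3–B5, B2–B6, B5–B7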